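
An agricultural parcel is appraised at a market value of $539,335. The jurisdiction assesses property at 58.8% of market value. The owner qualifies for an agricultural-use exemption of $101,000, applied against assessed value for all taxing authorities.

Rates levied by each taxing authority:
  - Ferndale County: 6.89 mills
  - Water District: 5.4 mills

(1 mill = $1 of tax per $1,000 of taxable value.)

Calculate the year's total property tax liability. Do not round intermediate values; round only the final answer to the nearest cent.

$2,656.23

Assessed value = $539,335 × 0.588 = $317,128.98
Taxable value = $317,128.98 − $101,000 = $216,128.98
Ferndale County: $216,128.98 × 0.00689 = $1,489.1286722
Water District: $216,128.98 × 0.0054 = $1,167.096492
Total = $1,489.1286722 + $1,167.096492 = $2,656.2251642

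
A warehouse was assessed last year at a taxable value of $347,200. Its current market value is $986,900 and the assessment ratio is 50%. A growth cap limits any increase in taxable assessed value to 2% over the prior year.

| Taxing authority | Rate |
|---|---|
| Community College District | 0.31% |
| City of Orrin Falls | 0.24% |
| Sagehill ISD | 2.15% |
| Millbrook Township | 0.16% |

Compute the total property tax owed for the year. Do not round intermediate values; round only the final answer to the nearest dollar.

Uncapped assessed value = $986,900 × 0.5 = $493,450
Cap limit = $347,200 × 1.02 = $354,144
Taxable assessed value = min($493,450, $354,144) = $354,144 (cap binds)
Community College District: $354,144 × 0.0031 = $1,097.8464
City of Orrin Falls: $354,144 × 0.0024 = $849.9456
Sagehill ISD: $354,144 × 0.0215 = $7,614.096
Millbrook Township: $354,144 × 0.0016 = $566.6304
Total = $10,128.5184

$10,129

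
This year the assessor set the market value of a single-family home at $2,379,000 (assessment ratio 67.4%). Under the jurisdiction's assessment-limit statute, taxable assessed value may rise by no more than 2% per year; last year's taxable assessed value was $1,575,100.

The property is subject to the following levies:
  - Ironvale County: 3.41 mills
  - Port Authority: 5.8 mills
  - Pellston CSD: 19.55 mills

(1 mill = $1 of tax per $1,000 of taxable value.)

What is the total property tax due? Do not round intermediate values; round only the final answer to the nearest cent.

Uncapped assessed value = $2,379,000 × 0.674 = $1,603,446
Cap limit = $1,575,100 × 1.02 = $1,606,602
Taxable assessed value = min($1,603,446, $1,606,602) = $1,603,446 (cap does not bind)
Ironvale County: $1,603,446 × 0.00341 = $5,467.75086
Port Authority: $1,603,446 × 0.0058 = $9,299.9868
Pellston CSD: $1,603,446 × 0.01955 = $31,347.3693
Total = $46,115.10696

$46,115.11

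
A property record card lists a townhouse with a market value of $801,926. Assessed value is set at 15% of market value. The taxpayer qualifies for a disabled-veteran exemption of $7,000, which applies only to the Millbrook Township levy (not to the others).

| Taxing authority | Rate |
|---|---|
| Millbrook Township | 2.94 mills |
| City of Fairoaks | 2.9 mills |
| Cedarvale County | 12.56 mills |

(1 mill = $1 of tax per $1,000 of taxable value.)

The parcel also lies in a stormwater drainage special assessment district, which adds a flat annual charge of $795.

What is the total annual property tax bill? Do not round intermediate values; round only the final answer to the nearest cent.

$2,987.74

Assessed value = $801,926 × 0.15 = $120,288.9
Millbrook Township: ($120,288.9 − $7,000) × 0.00294 = $113,288.9 × 0.00294 = $333.069366
City of Fairoaks: $120,288.9 × 0.0029 = $348.83781
Cedarvale County: $120,288.9 × 0.01256 = $1,510.828584
Levies subtotal = $2,192.73576
Total = $2,192.73576 + $795 = $2,987.73576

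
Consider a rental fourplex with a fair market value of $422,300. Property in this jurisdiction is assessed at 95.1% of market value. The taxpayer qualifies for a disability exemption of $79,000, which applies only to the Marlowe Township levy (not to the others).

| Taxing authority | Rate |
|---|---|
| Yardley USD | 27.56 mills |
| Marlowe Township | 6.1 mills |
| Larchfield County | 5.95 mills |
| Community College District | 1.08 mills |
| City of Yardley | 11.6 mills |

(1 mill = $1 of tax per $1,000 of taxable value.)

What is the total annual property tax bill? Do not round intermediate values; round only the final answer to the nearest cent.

Assessed value = $422,300 × 0.951 = $401,607.3
Yardley USD: $401,607.3 × 0.02756 = $11,068.297188
Marlowe Township: ($401,607.3 − $79,000) × 0.0061 = $322,607.3 × 0.0061 = $1,967.90453
Larchfield County: $401,607.3 × 0.00595 = $2,389.563435
Community College District: $401,607.3 × 0.00108 = $433.735884
City of Yardley: $401,607.3 × 0.0116 = $4,658.64468
Total = $20,518.145717

$20,518.15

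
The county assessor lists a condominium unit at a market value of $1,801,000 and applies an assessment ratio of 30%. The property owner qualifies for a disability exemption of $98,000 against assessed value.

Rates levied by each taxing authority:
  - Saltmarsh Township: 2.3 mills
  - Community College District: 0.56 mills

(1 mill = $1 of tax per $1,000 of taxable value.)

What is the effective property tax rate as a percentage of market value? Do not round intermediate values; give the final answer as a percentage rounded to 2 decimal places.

0.07%

Assessed value = $1,801,000 × 0.3 = $540,300
Taxable value = $540,300 − $98,000 = $442,300
Saltmarsh Township: $442,300 × 0.0023 = $1,017.29
Community College District: $442,300 × 0.00056 = $247.688
Total tax = $1,264.978
Effective rate = $1,264.978 ÷ $1,801,000 = 0.07% of market value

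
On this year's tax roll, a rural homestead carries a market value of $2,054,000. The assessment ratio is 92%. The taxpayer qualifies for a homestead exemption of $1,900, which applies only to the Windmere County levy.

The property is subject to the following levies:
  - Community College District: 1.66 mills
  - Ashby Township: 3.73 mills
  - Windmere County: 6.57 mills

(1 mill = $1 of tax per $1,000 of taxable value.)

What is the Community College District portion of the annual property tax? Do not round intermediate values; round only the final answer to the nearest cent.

Assessed value = $2,054,000 × 0.92 = $1,889,680
Community College District taxable value = $1,889,680 (exemption does not apply)
Community College District levy = $1,889,680 × 0.00166 = $3,136.8688

$3,136.87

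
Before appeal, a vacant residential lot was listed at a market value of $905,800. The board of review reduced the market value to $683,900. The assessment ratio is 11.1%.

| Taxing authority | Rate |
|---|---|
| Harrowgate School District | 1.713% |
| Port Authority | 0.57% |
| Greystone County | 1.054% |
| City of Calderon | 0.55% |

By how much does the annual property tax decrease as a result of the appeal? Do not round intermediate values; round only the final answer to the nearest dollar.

$957

Old assessed value = $905,800 × 0.111 = $100,543.8
New assessed value = $683,900 × 0.111 = $75,912.9
Combined rate = 0.01713 + 0.0057 + 0.01054 + 0.0055 = 0.03887
Old tax = $100,543.8 × 0.03887 = $3,908.137506
New tax = $75,912.9 × 0.03887 = $2,950.734423
Reduction = $3,908.137506 − $2,950.734423 = $957.403083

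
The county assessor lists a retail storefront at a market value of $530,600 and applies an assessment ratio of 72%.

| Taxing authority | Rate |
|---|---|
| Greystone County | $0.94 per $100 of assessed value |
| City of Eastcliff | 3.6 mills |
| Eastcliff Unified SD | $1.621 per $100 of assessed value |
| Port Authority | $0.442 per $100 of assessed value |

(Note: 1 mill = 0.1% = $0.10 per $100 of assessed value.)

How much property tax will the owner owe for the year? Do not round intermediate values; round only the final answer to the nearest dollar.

Assessed value = $530,600 × 0.72 = $382,032
Greystone County: $382,032 × 0.0094 = $3,591.1008
City of Eastcliff: $382,032 × 0.0036 = $1,375.3152
Eastcliff Unified SD: $382,032 × 0.01621 = $6,192.73872
Port Authority: $382,032 × 0.00442 = $1,688.58144
Total = $12,847.73616

$12,848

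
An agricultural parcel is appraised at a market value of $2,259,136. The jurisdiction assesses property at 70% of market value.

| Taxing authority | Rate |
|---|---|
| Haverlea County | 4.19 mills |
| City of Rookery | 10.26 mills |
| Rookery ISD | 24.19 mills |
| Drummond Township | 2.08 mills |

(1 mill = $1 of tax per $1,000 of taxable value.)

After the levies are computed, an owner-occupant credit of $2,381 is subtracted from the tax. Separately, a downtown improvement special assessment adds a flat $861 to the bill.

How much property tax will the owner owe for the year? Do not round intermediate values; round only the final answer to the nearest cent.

$62,874.41

Assessed value = $2,259,136 × 0.7 = $1,581,395.2
Haverlea County: $1,581,395.2 × 0.00419 = $6,626.045888
City of Rookery: $1,581,395.2 × 0.01026 = $16,225.114752
Rookery ISD: $1,581,395.2 × 0.02419 = $38,253.949888
Drummond Township: $1,581,395.2 × 0.00208 = $3,289.302016
Levies subtotal = $64,394.412544
After credit = $64,394.412544 − $2,381 = $62,013.412544
Total = $62,013.412544 + $861 = $62,874.412544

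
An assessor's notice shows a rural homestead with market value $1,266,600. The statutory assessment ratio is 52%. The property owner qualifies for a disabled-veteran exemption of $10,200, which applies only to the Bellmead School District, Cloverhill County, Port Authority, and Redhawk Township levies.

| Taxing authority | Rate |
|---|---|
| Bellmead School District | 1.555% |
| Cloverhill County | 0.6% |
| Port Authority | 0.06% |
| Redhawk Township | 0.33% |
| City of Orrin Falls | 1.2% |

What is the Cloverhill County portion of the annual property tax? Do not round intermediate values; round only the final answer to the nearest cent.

Assessed value = $1,266,600 × 0.52 = $658,632
Cloverhill County taxable value = $658,632 − $10,200 = $648,432
Cloverhill County levy = $648,432 × 0.006 = $3,890.592

$3,890.59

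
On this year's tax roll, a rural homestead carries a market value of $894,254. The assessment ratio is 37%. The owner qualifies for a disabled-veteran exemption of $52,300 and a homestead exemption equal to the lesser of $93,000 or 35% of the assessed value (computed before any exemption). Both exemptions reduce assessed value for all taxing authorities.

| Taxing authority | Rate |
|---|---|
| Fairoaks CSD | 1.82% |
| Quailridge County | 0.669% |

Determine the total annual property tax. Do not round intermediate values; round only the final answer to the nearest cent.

$4,618.94

Assessed value = $894,254 × 0.37 = $330,873.98
Homestead exemption = min($93,000, 35% × $330,873.98) = min($93,000, $115,805.893) = $93,000 (dollar cap binds)
Taxable value = $330,873.98 − $52,300 − $93,000 = $185,573.98
Fairoaks CSD: $185,573.98 × 0.0182 = $3,377.446436
Quailridge County: $185,573.98 × 0.00669 = $1,241.4899262
Total = $4,618.9363622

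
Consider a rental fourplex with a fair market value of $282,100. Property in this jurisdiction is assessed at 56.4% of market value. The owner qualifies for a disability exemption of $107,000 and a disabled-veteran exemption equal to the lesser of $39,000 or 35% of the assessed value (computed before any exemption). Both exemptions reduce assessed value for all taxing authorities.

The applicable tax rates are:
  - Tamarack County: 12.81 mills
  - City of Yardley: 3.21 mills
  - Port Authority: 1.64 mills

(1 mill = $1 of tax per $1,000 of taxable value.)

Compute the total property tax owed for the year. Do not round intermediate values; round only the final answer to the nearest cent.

$231.42

Assessed value = $282,100 × 0.564 = $159,104.4
Disabled-veteran exemption = min($39,000, 35% × $159,104.4) = min($39,000, $55,686.54) = $39,000 (dollar cap binds)
Taxable value = $159,104.4 − $107,000 − $39,000 = $13,104.4
Tamarack County: $13,104.4 × 0.01281 = $167.867364
City of Yardley: $13,104.4 × 0.00321 = $42.065124
Port Authority: $13,104.4 × 0.00164 = $21.491216
Total = $231.423704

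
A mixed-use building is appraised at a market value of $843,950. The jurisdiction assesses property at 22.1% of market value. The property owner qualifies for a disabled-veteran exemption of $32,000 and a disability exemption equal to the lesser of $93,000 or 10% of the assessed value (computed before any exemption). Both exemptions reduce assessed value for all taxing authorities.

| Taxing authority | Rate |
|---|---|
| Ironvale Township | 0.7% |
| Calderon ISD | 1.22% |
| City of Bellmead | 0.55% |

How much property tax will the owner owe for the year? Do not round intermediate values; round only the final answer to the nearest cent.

$3,355.78

Assessed value = $843,950 × 0.221 = $186,512.95
Disability exemption = min($93,000, 10% × $186,512.95) = min($93,000, $18,651.295) = $18,651.295 (percentage binds)
Taxable value = $186,512.95 − $32,000 − $18,651.295 = $135,861.655
Ironvale Township: $135,861.655 × 0.007 = $951.031585
Calderon ISD: $135,861.655 × 0.0122 = $1,657.512191
City of Bellmead: $135,861.655 × 0.0055 = $747.2391025
Total = $3,355.7828785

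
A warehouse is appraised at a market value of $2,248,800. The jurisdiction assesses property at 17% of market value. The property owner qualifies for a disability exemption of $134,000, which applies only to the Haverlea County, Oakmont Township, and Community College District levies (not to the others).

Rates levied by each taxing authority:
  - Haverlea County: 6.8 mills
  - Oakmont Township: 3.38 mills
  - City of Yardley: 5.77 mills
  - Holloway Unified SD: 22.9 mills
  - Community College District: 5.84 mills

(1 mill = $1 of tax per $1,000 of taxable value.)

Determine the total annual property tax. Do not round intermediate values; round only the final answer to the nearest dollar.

Assessed value = $2,248,800 × 0.17 = $382,296
Haverlea County: ($382,296 − $134,000) × 0.0068 = $248,296 × 0.0068 = $1,688.4128
Oakmont Township: ($382,296 − $134,000) × 0.00338 = $248,296 × 0.00338 = $839.24048
City of Yardley: $382,296 × 0.00577 = $2,205.84792
Holloway Unified SD: $382,296 × 0.0229 = $8,754.5784
Community College District: ($382,296 − $134,000) × 0.00584 = $248,296 × 0.00584 = $1,450.04864
Total = $14,938.12824

$14,938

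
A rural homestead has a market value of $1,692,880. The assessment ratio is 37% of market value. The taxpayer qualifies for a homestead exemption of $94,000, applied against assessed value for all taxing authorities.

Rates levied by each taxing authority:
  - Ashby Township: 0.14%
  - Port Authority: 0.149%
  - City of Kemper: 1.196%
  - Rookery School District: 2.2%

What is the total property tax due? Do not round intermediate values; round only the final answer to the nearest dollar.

Assessed value = $1,692,880 × 0.37 = $626,365.6
Taxable value = $626,365.6 − $94,000 = $532,365.6
Ashby Township: $532,365.6 × 0.0014 = $745.31184
Port Authority: $532,365.6 × 0.00149 = $793.224744
City of Kemper: $532,365.6 × 0.01196 = $6,367.092576
Rookery School District: $532,365.6 × 0.022 = $11,712.0432
Total = $745.31184 + $793.224744 + $6,367.092576 + $11,712.0432 = $19,617.67236

$19,618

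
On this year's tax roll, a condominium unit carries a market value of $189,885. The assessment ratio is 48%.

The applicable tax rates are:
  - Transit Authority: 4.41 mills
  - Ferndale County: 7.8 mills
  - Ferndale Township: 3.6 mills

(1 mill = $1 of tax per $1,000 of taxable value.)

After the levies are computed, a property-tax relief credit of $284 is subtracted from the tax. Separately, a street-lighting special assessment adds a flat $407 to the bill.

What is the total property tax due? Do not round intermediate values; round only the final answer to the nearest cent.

$1,564.00

Assessed value = $189,885 × 0.48 = $91,144.8
Transit Authority: $91,144.8 × 0.00441 = $401.948568
Ferndale County: $91,144.8 × 0.0078 = $710.92944
Ferndale Township: $91,144.8 × 0.0036 = $328.12128
Levies subtotal = $1,440.999288
After credit = $1,440.999288 − $284 = $1,156.999288
Total = $1,156.999288 + $407 = $1,563.999288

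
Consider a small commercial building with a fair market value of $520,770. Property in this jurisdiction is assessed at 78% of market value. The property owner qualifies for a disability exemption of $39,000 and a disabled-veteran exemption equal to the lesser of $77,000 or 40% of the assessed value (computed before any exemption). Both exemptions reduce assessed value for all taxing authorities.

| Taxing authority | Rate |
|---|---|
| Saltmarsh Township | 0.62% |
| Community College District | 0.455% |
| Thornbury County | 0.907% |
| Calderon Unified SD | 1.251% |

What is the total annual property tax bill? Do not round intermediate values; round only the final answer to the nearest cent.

$9,382.19

Assessed value = $520,770 × 0.78 = $406,200.6
Disabled-veteran exemption = min($77,000, 40% × $406,200.6) = min($77,000, $162,480.24) = $77,000 (dollar cap binds)
Taxable value = $406,200.6 − $39,000 − $77,000 = $290,200.6
Saltmarsh Township: $290,200.6 × 0.0062 = $1,799.24372
Community College District: $290,200.6 × 0.00455 = $1,320.41273
Thornbury County: $290,200.6 × 0.00907 = $2,632.119442
Calderon Unified SD: $290,200.6 × 0.01251 = $3,630.409506
Total = $9,382.185398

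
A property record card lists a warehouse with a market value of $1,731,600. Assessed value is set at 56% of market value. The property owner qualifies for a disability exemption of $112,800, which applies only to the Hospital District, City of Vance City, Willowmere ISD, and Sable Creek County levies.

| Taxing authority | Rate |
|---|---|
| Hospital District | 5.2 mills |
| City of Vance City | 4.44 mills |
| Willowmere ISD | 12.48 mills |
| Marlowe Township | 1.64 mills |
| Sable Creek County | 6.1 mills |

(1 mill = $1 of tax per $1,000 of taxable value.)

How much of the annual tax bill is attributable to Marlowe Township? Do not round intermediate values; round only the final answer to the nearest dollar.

$1,590

Assessed value = $1,731,600 × 0.56 = $969,696
Marlowe Township taxable value = $969,696 (exemption does not apply)
Marlowe Township levy = $969,696 × 0.00164 = $1,590.30144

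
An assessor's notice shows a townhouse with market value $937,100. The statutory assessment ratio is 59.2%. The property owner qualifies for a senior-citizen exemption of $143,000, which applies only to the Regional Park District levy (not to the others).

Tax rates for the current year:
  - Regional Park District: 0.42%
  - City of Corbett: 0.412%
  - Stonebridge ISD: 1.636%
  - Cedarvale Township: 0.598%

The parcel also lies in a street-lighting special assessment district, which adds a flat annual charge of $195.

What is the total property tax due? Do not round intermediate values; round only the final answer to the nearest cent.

$16,603.44

Assessed value = $937,100 × 0.592 = $554,763.2
Regional Park District: ($554,763.2 − $143,000) × 0.0042 = $411,763.2 × 0.0042 = $1,729.40544
City of Corbett: $554,763.2 × 0.00412 = $2,285.624384
Stonebridge ISD: $554,763.2 × 0.01636 = $9,075.925952
Cedarvale Township: $554,763.2 × 0.00598 = $3,317.483936
Levies subtotal = $16,408.439712
Total = $16,408.439712 + $195 = $16,603.439712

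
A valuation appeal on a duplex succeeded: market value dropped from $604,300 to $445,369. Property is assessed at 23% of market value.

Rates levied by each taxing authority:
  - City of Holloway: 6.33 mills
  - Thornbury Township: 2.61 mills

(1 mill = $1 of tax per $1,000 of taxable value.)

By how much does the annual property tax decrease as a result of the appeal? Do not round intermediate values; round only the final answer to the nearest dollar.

$327

Old assessed value = $604,300 × 0.23 = $138,989
New assessed value = $445,369 × 0.23 = $102,434.87
Combined rate = 0.00633 + 0.00261 = 0.00894
Old tax = $138,989 × 0.00894 = $1,242.56166
New tax = $102,434.87 × 0.00894 = $915.7677378
Reduction = $1,242.56166 − $915.7677378 = $326.7939222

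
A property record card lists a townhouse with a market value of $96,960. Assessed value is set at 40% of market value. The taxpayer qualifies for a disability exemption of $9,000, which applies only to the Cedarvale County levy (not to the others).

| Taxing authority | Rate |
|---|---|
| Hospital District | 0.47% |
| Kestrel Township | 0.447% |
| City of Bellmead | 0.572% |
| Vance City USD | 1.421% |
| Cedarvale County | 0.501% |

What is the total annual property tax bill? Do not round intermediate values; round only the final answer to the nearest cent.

$1,277.83

Assessed value = $96,960 × 0.4 = $38,784
Hospital District: $38,784 × 0.0047 = $182.2848
Kestrel Township: $38,784 × 0.00447 = $173.36448
City of Bellmead: $38,784 × 0.00572 = $221.84448
Vance City USD: $38,784 × 0.01421 = $551.12064
Cedarvale County: ($38,784 − $9,000) × 0.00501 = $29,784 × 0.00501 = $149.21784
Total = $1,277.83224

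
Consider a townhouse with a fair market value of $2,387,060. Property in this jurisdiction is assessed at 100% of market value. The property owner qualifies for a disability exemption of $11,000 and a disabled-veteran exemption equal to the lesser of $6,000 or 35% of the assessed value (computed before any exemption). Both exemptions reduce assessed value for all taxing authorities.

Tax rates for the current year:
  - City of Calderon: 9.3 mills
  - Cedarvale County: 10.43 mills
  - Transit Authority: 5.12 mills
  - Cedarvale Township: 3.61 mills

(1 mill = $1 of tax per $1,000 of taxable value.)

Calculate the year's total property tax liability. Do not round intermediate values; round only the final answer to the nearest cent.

Assessed value = $2,387,060 × 1 = $2,387,060
Disabled-veteran exemption = min($6,000, 35% × $2,387,060) = min($6,000, $835,471) = $6,000 (dollar cap binds)
Taxable value = $2,387,060 − $11,000 − $6,000 = $2,370,060
City of Calderon: $2,370,060 × 0.0093 = $22,041.558
Cedarvale County: $2,370,060 × 0.01043 = $24,719.7258
Transit Authority: $2,370,060 × 0.00512 = $12,134.7072
Cedarvale Township: $2,370,060 × 0.00361 = $8,555.9166
Total = $67,451.9076

$67,451.91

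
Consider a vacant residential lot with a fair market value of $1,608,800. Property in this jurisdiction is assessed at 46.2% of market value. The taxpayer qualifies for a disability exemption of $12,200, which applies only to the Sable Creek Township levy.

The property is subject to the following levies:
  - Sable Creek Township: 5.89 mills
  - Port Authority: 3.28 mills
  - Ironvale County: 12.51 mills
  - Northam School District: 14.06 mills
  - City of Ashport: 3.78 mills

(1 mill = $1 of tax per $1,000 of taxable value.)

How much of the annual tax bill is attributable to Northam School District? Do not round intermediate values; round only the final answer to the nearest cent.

Assessed value = $1,608,800 × 0.462 = $743,265.6
Northam School District taxable value = $743,265.6 (exemption does not apply)
Northam School District levy = $743,265.6 × 0.01406 = $10,450.314336

$10,450.31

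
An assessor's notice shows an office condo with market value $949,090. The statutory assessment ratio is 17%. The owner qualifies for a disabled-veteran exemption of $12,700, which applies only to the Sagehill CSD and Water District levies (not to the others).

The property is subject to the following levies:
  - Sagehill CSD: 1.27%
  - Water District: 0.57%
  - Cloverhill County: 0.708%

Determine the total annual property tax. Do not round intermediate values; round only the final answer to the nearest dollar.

$3,877

Assessed value = $949,090 × 0.17 = $161,345.3
Sagehill CSD: ($161,345.3 − $12,700) × 0.0127 = $148,645.3 × 0.0127 = $1,887.79531
Water District: ($161,345.3 − $12,700) × 0.0057 = $148,645.3 × 0.0057 = $847.27821
Cloverhill County: $161,345.3 × 0.00708 = $1,142.324724
Total = $3,877.398244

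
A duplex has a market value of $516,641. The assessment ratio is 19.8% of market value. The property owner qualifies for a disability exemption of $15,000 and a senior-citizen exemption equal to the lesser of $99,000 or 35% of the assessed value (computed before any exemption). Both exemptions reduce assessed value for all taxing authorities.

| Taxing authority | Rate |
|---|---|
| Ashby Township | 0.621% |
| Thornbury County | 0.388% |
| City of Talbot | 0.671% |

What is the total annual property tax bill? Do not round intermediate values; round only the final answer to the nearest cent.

$865.06

Assessed value = $516,641 × 0.198 = $102,294.918
Senior-citizen exemption = min($99,000, 35% × $102,294.918) = min($99,000, $35,803.2213) = $35,803.2213 (percentage binds)
Taxable value = $102,294.918 − $15,000 − $35,803.2213 = $51,491.6967
Ashby Township: $51,491.6967 × 0.00621 = $319.763436507
Thornbury County: $51,491.6967 × 0.00388 = $199.787783196
City of Talbot: $51,491.6967 × 0.00671 = $345.509284857
Total = $865.06050456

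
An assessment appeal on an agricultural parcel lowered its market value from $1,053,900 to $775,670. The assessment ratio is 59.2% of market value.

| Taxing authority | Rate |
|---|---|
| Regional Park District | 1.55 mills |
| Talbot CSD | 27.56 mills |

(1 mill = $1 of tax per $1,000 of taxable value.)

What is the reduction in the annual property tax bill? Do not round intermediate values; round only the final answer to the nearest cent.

$4,794.77

Old assessed value = $1,053,900 × 0.592 = $623,908.8
New assessed value = $775,670 × 0.592 = $459,196.64
Combined rate = 0.00155 + 0.02756 = 0.02911
Old tax = $623,908.8 × 0.02911 = $18,161.985168
New tax = $459,196.64 × 0.02911 = $13,367.2141904
Reduction = $18,161.985168 − $13,367.2141904 = $4,794.7709776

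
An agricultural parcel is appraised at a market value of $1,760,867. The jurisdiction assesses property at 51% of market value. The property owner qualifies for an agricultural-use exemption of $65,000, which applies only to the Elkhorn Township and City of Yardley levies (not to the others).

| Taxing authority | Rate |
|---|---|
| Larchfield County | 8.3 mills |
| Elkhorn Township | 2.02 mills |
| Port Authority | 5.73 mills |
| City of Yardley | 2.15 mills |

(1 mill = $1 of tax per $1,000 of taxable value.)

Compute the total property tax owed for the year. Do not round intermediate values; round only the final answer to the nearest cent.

$16,073.32

Assessed value = $1,760,867 × 0.51 = $898,042.17
Larchfield County: $898,042.17 × 0.0083 = $7,453.750011
Elkhorn Township: ($898,042.17 − $65,000) × 0.00202 = $833,042.17 × 0.00202 = $1,682.7451834
Port Authority: $898,042.17 × 0.00573 = $5,145.7816341
City of Yardley: ($898,042.17 − $65,000) × 0.00215 = $833,042.17 × 0.00215 = $1,791.0406655
Total = $16,073.317494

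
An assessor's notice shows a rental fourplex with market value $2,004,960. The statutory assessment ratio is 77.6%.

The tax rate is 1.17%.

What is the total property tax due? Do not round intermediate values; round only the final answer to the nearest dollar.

$18,203

Assessed value = $2,004,960 × 0.776 = $1,555,848.96
Tax = $1,555,848.96 × 0.0117 = $18,203.432832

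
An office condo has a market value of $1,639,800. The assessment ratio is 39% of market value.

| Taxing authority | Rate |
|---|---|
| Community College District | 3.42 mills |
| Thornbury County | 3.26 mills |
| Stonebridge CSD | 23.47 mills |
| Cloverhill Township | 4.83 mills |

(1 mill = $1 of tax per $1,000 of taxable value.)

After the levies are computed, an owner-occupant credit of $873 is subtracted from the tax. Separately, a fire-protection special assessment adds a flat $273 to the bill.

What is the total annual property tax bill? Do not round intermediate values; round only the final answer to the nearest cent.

Assessed value = $1,639,800 × 0.39 = $639,522
Community College District: $639,522 × 0.00342 = $2,187.16524
Thornbury County: $639,522 × 0.00326 = $2,084.84172
Stonebridge CSD: $639,522 × 0.02347 = $15,009.58134
Cloverhill Township: $639,522 × 0.00483 = $3,088.89126
Levies subtotal = $22,370.47956
After credit = $22,370.47956 − $873 = $21,497.47956
Total = $21,497.47956 + $273 = $21,770.47956

$21,770.48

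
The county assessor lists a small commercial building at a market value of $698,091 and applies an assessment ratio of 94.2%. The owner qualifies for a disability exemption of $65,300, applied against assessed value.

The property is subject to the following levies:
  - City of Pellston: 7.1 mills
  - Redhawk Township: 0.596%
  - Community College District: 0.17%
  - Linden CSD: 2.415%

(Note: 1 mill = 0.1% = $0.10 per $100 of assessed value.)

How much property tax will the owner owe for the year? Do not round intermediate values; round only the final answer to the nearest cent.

Assessed value = $698,091 × 0.942 = $657,601.722
Taxable value = $657,601.722 − $65,300 = $592,301.722
City of Pellston: $592,301.722 × 0.0071 = $4,205.3422262
Redhawk Township: $592,301.722 × 0.00596 = $3,530.11826312
Community College District: $592,301.722 × 0.0017 = $1,006.9129274
Linden CSD: $592,301.722 × 0.02415 = $14,304.0865863
Total = $23,046.46000302

$23,046.46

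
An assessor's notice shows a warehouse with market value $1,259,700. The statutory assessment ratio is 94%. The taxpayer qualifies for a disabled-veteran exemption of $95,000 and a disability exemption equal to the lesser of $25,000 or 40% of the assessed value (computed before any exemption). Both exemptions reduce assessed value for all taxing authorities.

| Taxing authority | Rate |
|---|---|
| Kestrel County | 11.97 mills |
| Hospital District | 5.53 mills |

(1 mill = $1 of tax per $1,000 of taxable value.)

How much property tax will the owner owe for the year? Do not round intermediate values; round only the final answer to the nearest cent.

Assessed value = $1,259,700 × 0.94 = $1,184,118
Disability exemption = min($25,000, 40% × $1,184,118) = min($25,000, $473,647.2) = $25,000 (dollar cap binds)
Taxable value = $1,184,118 − $95,000 − $25,000 = $1,064,118
Kestrel County: $1,064,118 × 0.01197 = $12,737.49246
Hospital District: $1,064,118 × 0.00553 = $5,884.57254
Total = $18,622.065

$18,622.07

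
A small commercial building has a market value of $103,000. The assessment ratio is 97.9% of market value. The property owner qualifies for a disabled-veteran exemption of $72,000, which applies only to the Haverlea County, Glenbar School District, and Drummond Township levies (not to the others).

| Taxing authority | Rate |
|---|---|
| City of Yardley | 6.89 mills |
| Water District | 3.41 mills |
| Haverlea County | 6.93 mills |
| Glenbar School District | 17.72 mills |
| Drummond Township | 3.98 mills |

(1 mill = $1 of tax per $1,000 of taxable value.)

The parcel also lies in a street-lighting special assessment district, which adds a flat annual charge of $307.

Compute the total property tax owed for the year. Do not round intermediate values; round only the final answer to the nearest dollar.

Assessed value = $103,000 × 0.979 = $100,837
City of Yardley: $100,837 × 0.00689 = $694.76693
Water District: $100,837 × 0.00341 = $343.85417
Haverlea County: ($100,837 − $72,000) × 0.00693 = $28,837 × 0.00693 = $199.84041
Glenbar School District: ($100,837 − $72,000) × 0.01772 = $28,837 × 0.01772 = $510.99164
Drummond Township: ($100,837 − $72,000) × 0.00398 = $28,837 × 0.00398 = $114.77126
Levies subtotal = $1,864.22441
Total = $1,864.22441 + $307 = $2,171.22441

$2,171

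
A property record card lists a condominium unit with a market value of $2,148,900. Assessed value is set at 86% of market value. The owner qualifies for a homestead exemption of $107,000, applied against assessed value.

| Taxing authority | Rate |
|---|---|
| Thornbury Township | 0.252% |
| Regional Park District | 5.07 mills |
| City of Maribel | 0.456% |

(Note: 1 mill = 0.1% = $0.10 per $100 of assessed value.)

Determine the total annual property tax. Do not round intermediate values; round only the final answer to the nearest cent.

$21,153.81

Assessed value = $2,148,900 × 0.86 = $1,848,054
Taxable value = $1,848,054 − $107,000 = $1,741,054
Thornbury Township: $1,741,054 × 0.00252 = $4,387.45608
Regional Park District: $1,741,054 × 0.00507 = $8,827.14378
City of Maribel: $1,741,054 × 0.00456 = $7,939.20624
Total = $21,153.8061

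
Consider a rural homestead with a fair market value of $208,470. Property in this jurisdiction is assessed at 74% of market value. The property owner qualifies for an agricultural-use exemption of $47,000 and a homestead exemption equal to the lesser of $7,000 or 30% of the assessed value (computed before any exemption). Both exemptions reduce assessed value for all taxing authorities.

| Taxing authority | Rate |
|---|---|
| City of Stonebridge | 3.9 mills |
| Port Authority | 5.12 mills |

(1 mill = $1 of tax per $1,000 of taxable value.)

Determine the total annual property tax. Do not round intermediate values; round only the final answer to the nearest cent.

$904.42

Assessed value = $208,470 × 0.74 = $154,267.8
Homestead exemption = min($7,000, 30% × $154,267.8) = min($7,000, $46,280.34) = $7,000 (dollar cap binds)
Taxable value = $154,267.8 − $47,000 − $7,000 = $100,267.8
City of Stonebridge: $100,267.8 × 0.0039 = $391.04442
Port Authority: $100,267.8 × 0.00512 = $513.371136
Total = $904.415556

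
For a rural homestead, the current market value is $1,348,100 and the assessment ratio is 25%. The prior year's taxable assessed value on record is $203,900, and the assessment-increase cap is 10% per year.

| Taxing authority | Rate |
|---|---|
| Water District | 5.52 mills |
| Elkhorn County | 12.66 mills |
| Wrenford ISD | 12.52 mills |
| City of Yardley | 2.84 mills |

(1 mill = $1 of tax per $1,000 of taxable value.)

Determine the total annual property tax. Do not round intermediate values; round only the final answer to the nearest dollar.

$7,523

Uncapped assessed value = $1,348,100 × 0.25 = $337,025
Cap limit = $203,900 × 1.1 = $224,290
Taxable assessed value = min($337,025, $224,290) = $224,290 (cap binds)
Water District: $224,290 × 0.00552 = $1,238.0808
Elkhorn County: $224,290 × 0.01266 = $2,839.5114
Wrenford ISD: $224,290 × 0.01252 = $2,808.1108
City of Yardley: $224,290 × 0.00284 = $636.9836
Total = $7,522.6866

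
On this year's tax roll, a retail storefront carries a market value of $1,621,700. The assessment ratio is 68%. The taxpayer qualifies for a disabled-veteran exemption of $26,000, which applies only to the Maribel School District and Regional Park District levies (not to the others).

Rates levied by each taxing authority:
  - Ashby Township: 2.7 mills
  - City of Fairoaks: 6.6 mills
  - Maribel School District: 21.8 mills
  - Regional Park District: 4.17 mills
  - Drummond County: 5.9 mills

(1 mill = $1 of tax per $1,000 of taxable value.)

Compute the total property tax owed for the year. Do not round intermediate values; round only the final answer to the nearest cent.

$44,725.24

Assessed value = $1,621,700 × 0.68 = $1,102,756
Ashby Township: $1,102,756 × 0.0027 = $2,977.4412
City of Fairoaks: $1,102,756 × 0.0066 = $7,278.1896
Maribel School District: ($1,102,756 − $26,000) × 0.0218 = $1,076,756 × 0.0218 = $23,473.2808
Regional Park District: ($1,102,756 − $26,000) × 0.00417 = $1,076,756 × 0.00417 = $4,490.07252
Drummond County: $1,102,756 × 0.0059 = $6,506.2604
Total = $44,725.24452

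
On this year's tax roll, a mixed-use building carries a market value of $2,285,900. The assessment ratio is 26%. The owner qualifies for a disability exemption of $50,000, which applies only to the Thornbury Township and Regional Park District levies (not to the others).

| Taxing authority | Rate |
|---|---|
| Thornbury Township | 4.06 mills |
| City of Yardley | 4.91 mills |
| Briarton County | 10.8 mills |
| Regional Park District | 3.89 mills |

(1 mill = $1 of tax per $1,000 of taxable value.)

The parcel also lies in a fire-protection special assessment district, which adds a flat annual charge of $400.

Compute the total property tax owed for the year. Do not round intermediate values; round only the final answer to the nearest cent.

Assessed value = $2,285,900 × 0.26 = $594,334
Thornbury Township: ($594,334 − $50,000) × 0.00406 = $544,334 × 0.00406 = $2,209.99604
City of Yardley: $594,334 × 0.00491 = $2,918.17994
Briarton County: $594,334 × 0.0108 = $6,418.8072
Regional Park District: ($594,334 − $50,000) × 0.00389 = $544,334 × 0.00389 = $2,117.45926
Levies subtotal = $13,664.44244
Total = $13,664.44244 + $400 = $14,064.44244

$14,064.44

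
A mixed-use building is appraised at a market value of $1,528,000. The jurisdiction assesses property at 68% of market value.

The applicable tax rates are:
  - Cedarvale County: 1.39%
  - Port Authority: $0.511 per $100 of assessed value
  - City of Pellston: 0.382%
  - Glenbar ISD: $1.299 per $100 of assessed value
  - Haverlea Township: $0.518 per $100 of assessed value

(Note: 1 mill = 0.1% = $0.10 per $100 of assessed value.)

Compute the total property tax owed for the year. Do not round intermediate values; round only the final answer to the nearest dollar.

Assessed value = $1,528,000 × 0.68 = $1,039,040
Cedarvale County: $1,039,040 × 0.0139 = $14,442.656
Port Authority: $1,039,040 × 0.00511 = $5,309.4944
City of Pellston: $1,039,040 × 0.00382 = $3,969.1328
Glenbar ISD: $1,039,040 × 0.01299 = $13,497.1296
Haverlea Township: $1,039,040 × 0.00518 = $5,382.2272
Total = $42,600.64

$42,601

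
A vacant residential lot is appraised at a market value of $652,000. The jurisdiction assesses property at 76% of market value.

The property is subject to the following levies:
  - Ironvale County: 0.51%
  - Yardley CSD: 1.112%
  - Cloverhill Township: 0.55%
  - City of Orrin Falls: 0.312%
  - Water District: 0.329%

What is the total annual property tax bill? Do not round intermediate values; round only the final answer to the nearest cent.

Assessed value = $652,000 × 0.76 = $495,520
Ironvale County: $495,520 × 0.0051 = $2,527.152
Yardley CSD: $495,520 × 0.01112 = $5,510.1824
Cloverhill Township: $495,520 × 0.0055 = $2,725.36
City of Orrin Falls: $495,520 × 0.00312 = $1,546.0224
Water District: $495,520 × 0.00329 = $1,630.2608
Total = $2,527.152 + $5,510.1824 + $2,725.36 + $1,546.0224 + $1,630.2608 = $13,938.9776

$13,938.98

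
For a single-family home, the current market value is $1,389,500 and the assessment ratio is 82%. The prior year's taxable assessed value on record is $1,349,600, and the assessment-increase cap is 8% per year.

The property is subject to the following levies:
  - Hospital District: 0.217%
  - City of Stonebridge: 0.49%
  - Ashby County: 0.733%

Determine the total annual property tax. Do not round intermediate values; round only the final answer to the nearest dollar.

$16,407

Uncapped assessed value = $1,389,500 × 0.82 = $1,139,390
Cap limit = $1,349,600 × 1.08 = $1,457,568
Taxable assessed value = min($1,139,390, $1,457,568) = $1,139,390 (cap does not bind)
Hospital District: $1,139,390 × 0.00217 = $2,472.4763
City of Stonebridge: $1,139,390 × 0.0049 = $5,583.011
Ashby County: $1,139,390 × 0.00733 = $8,351.7287
Total = $16,407.216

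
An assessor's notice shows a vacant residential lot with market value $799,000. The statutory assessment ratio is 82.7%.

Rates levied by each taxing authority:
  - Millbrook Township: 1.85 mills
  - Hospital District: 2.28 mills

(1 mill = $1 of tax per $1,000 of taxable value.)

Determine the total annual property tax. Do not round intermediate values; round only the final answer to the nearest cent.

Assessed value = $799,000 × 0.827 = $660,773
Millbrook Township: $660,773 × 0.00185 = $1,222.43005
Hospital District: $660,773 × 0.00228 = $1,506.56244
Total = $1,222.43005 + $1,506.56244 = $2,728.99249

$2,728.99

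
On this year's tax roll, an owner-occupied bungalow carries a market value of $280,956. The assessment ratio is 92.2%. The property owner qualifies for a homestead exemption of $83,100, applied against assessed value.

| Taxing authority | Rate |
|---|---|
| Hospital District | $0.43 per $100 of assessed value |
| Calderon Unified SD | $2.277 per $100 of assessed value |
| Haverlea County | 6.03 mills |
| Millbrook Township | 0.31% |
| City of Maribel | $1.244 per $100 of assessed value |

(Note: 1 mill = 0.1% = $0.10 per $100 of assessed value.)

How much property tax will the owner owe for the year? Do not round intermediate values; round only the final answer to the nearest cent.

Assessed value = $280,956 × 0.922 = $259,041.432
Taxable value = $259,041.432 − $83,100 = $175,941.432
Hospital District: $175,941.432 × 0.0043 = $756.5481576
Calderon Unified SD: $175,941.432 × 0.02277 = $4,006.18640664
Haverlea County: $175,941.432 × 0.00603 = $1,060.92683496
Millbrook Township: $175,941.432 × 0.0031 = $545.4184392
City of Maribel: $175,941.432 × 0.01244 = $2,188.71141408
Total = $8,557.79125248

$8,557.79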